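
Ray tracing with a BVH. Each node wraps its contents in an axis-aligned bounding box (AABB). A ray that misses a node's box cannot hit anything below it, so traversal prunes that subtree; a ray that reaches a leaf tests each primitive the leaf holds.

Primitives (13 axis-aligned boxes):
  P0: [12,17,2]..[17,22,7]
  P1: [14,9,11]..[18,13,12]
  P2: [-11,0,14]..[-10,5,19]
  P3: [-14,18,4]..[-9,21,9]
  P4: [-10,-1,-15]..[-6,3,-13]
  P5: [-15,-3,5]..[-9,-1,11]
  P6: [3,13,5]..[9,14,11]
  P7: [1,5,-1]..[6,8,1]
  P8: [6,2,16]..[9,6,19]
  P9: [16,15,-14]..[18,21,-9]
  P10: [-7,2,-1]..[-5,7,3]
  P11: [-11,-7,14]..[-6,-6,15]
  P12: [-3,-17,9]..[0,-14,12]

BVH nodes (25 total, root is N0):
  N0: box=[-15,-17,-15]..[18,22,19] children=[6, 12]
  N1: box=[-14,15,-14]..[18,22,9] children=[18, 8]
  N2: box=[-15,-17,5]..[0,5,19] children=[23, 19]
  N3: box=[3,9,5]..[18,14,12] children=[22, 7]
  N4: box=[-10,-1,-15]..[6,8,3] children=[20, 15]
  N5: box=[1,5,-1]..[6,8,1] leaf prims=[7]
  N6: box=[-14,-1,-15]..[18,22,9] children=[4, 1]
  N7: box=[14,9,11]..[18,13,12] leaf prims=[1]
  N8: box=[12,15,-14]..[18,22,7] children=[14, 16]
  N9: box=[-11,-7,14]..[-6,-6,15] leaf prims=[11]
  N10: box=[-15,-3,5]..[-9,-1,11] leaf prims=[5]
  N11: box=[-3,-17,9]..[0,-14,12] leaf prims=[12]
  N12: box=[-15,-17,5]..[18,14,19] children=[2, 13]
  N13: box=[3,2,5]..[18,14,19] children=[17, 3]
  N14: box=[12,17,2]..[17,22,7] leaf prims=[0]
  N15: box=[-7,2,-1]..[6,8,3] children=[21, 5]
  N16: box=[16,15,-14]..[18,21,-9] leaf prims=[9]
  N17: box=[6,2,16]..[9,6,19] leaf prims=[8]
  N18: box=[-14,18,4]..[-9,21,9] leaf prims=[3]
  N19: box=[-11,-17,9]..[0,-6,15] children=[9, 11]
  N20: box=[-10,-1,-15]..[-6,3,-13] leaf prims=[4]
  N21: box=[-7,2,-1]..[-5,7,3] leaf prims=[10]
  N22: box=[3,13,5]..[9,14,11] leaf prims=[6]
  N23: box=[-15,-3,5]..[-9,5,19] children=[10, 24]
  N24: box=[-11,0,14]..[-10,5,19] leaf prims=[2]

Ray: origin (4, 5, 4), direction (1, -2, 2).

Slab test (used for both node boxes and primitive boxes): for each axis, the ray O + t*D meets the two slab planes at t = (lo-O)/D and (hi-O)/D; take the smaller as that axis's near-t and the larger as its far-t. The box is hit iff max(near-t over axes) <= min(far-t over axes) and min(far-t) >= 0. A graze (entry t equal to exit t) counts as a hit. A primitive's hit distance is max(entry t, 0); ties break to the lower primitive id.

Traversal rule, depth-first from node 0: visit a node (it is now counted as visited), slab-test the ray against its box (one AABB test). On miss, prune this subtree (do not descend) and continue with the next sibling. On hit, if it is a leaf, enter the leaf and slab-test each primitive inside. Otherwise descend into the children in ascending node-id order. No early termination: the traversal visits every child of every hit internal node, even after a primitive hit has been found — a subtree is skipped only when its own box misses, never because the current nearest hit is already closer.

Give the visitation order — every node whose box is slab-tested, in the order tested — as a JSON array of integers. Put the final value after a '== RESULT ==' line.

Traverse from the root:
N0 x:[-19,14] y:[-17/2,11] z:[-19/2,15/2] -> hit [-17/2,15/2], descend [6, 12]
  N6 x:[-18,14] y:[-17/2,3] z:[-19/2,5/2] -> hit [-17/2,5/2], descend [1, 4]
    N1 x:[-18,14] y:[-17/2,-5] z:[-9,5/2] -> miss, prune
    N4 x:[-14,2] y:[-3/2,3] z:[-19/2,-1/2] -> miss, prune
  N12 x:[-19,14] y:[-9/2,11] z:[1/2,15/2] -> hit [1/2,15/2], descend [2, 13]
    N2 x:[-19,-4] y:[0,11] z:[1/2,15/2] -> miss, prune
    N13 x:[-1,14] y:[-9/2,3/2] z:[1/2,15/2] -> hit [1/2,3/2], descend [3, 17]
      N3 x:[-1,14] y:[-9/2,-2] z:[1/2,4] -> miss, prune
      N17 x:[2,5] y:[-1/2,3/2] z:[6,15/2] -> miss, prune

order=[0, 6, 1, 4, 12, 2, 13, 3, 17]  |boxes|=9  |leaves|=0  hit=miss

== RESULT ==
[0, 6, 1, 4, 12, 2, 13, 3, 17]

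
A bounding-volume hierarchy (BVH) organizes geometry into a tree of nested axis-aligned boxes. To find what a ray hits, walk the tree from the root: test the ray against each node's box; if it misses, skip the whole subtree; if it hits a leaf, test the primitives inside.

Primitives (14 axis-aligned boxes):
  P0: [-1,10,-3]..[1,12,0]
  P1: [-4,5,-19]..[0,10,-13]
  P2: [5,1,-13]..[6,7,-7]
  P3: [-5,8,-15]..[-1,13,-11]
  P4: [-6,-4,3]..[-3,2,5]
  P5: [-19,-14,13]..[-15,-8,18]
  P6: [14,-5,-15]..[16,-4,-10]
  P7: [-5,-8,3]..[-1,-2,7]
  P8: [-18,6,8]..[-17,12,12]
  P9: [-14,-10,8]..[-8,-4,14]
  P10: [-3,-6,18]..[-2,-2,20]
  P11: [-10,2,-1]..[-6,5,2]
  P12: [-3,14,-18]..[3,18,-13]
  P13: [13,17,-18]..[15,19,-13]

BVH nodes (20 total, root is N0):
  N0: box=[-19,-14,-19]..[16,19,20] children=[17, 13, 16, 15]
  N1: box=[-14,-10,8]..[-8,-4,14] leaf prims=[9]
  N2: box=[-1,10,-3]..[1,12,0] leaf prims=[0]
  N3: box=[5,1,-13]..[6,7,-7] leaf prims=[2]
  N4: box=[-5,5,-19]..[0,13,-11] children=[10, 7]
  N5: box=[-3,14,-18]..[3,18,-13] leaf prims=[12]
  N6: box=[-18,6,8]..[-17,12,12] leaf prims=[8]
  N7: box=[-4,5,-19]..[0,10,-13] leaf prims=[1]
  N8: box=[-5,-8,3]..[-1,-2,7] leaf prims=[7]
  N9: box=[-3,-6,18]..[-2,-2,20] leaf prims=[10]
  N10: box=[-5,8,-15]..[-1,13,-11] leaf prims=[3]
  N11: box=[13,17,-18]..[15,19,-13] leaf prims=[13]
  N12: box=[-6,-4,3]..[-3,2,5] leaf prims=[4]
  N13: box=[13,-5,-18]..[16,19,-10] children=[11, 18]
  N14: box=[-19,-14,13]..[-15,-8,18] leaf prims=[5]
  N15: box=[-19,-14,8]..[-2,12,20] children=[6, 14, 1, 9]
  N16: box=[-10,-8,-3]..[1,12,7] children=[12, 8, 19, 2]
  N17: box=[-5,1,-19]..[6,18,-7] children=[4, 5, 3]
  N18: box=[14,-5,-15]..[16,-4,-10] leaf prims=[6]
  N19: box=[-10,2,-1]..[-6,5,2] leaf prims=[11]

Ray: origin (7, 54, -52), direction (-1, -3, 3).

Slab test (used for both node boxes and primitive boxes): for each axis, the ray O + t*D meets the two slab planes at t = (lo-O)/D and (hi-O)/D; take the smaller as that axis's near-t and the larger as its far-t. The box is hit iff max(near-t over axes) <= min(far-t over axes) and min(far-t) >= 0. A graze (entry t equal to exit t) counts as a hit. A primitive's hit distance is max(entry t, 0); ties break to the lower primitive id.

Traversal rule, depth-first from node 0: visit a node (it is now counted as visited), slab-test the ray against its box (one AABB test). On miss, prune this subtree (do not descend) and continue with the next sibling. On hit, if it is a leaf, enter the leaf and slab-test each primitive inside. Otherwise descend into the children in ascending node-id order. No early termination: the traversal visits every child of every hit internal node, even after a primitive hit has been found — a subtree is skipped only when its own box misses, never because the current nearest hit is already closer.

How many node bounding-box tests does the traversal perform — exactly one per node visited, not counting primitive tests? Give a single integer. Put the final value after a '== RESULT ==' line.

Walk:
N0 x:[-9,26] y:[35/3,68/3] z:[11,24] -> hit [35/3,68/3], descend [13, 15, 16, 17]
  N13 x:[-9,-6] y:[35/3,59/3] z:[34/3,14] -> miss, prune
  N15 x:[9,26] y:[14,68/3] z:[20,24] -> hit [20,68/3], descend [1, 6, 9, 14]
    N1 x:[15,21] y:[58/3,64/3] z:[20,22] -> hit [20,21] leaf, test {P9@t=20}
    N6 x:[24,25] y:[14,16] z:[20,64/3] -> miss, prune
    N9 x:[9,10] y:[56/3,20] z:[70/3,24] -> miss, prune
    N14 x:[22,26] y:[62/3,68/3] z:[65/3,70/3] -> hit [22,68/3] leaf, test {P5@t=22}
  N16 x:[6,17] y:[14,62/3] z:[49/3,59/3] -> hit [49/3,17], descend [2, 8, 12, 19]
    N2 x:[6,8] y:[14,44/3] z:[49/3,52/3] -> miss, prune
    N8 x:[8,12] y:[56/3,62/3] z:[55/3,59/3] -> miss, prune
    N12 x:[10,13] y:[52/3,58/3] z:[55/3,19] -> miss, prune
    N19 x:[13,17] y:[49/3,52/3] z:[17,18] -> hit [17,17] leaf, test {P11@t=17}
  N17 x:[1,12] y:[12,53/3] z:[11,15] -> hit [12,12], descend [3, 4, 5]
    N3 x:[1,2] y:[47/3,53/3] z:[13,15] -> miss, prune
    N4 x:[7,12] y:[41/3,49/3] z:[11,41/3] -> miss, prune
    N5 x:[4,10] y:[12,40/3] z:[34/3,13] -> miss, prune

Visited [0, 13, 15, 1, 6, 9, 14, 16, 2, 8, 12, 19, 17, 3, 4, 5]. Tests: 16 box, 3 leaf. Nearest: P11.

== RESULT ==
16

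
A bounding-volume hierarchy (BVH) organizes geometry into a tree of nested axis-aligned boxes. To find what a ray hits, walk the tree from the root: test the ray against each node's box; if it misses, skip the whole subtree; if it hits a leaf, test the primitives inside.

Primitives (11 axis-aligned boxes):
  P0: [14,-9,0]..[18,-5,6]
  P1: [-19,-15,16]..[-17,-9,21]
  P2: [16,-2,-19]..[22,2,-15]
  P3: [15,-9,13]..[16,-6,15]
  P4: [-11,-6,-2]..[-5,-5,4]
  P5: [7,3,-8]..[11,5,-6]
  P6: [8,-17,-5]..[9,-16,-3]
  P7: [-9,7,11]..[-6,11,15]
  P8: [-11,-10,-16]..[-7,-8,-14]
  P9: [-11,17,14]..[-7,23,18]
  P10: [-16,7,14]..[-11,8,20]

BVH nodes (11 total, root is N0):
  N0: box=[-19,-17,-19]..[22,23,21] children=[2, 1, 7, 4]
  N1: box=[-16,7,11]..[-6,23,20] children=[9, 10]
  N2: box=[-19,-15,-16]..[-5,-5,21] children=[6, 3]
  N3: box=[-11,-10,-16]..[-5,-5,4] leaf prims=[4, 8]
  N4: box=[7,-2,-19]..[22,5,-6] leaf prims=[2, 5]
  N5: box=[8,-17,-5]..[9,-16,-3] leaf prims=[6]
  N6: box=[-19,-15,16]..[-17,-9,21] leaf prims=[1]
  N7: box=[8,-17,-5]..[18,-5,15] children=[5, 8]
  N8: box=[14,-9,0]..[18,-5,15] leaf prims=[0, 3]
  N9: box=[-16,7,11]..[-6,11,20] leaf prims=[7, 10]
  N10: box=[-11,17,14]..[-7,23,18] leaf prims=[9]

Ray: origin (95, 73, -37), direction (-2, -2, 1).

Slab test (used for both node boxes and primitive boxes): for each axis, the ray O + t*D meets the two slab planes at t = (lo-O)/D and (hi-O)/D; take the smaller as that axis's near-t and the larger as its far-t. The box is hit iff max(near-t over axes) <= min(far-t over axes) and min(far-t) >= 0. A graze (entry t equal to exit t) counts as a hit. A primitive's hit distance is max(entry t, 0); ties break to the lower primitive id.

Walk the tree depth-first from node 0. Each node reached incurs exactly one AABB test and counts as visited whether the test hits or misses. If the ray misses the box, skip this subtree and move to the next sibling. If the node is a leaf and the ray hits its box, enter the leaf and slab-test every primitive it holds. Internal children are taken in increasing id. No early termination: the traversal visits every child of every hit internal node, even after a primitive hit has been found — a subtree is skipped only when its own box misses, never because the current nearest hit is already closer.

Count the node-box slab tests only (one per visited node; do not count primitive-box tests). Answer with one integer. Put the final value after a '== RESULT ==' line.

Trace the traversal:
N0 x:[73/2,57] y:[25,45] z:[18,58] -> hit [73/2,45], descend [1, 2, 4, 7]
  N1 x:[101/2,111/2] y:[25,33] z:[48,57] -> miss, prune
  N2 x:[50,57] y:[39,44] z:[21,58] -> miss, prune
  N4 x:[73/2,44] y:[34,75/2] z:[18,31] -> miss, prune
  N7 x:[77/2,87/2] y:[39,45] z:[32,52] -> hit [39,87/2], descend [5, 8]
    N5 x:[43,87/2] y:[89/2,45] z:[32,34] -> miss, prune
    N8 x:[77/2,81/2] y:[39,41] z:[37,52] -> hit [39,81/2] leaf, test {P0@t=39, P3(miss)}

Visited [0, 1, 2, 4, 7, 5, 8]. Tests: 7 box, 1 leaf. Nearest: P0.

== RESULT ==
7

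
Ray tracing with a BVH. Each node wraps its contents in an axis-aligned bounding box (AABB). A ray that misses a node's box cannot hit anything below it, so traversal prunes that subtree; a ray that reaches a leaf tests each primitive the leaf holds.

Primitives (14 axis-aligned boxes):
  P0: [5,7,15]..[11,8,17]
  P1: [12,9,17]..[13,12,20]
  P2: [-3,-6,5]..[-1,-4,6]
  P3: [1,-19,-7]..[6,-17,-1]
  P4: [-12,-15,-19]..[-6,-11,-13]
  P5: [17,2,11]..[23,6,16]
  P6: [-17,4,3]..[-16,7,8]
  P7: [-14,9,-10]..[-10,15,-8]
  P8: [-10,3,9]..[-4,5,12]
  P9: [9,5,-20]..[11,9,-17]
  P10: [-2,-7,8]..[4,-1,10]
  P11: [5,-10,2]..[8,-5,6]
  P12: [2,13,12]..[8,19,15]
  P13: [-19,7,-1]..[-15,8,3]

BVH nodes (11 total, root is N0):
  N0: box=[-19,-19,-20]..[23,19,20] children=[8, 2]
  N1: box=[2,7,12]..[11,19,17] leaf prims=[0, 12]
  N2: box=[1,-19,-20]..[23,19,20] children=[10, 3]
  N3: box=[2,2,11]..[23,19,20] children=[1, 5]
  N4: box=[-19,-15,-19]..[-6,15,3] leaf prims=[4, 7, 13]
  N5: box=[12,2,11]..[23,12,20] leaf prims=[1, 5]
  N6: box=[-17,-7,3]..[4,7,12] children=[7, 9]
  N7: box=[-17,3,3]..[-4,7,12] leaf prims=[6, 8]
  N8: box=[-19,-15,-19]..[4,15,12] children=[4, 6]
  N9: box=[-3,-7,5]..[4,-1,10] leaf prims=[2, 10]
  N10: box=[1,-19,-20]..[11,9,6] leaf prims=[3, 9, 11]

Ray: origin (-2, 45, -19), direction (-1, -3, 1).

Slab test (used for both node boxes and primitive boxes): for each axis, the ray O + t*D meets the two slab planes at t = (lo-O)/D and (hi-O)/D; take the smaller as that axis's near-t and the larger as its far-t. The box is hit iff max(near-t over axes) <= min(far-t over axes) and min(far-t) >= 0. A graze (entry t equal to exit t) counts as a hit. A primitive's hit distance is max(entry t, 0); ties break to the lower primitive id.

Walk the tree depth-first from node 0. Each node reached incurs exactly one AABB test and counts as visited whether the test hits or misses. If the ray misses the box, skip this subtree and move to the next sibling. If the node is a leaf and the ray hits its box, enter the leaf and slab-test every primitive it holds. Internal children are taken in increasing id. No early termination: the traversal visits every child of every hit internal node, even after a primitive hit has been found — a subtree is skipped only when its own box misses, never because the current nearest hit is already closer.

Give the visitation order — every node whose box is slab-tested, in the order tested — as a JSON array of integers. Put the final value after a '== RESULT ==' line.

Trace the traversal:
N0 x:[-25,17] y:[26/3,64/3] z:[-1,39] -> hit [26/3,17], descend [2, 8]
  N2 x:[-25,-3] y:[26/3,64/3] z:[-1,39] -> miss, prune
  N8 x:[-6,17] y:[10,20] z:[0,31] -> hit [10,17], descend [4, 6]
    N4 x:[4,17] y:[10,20] z:[0,22] -> hit [10,17] leaf, test {P4(miss), P7@t=10, P13(miss)}
    N6 x:[-6,15] y:[38/3,52/3] z:[22,31] -> miss, prune

5 AABB tests over nodes [0, 2, 8, 4, 6]; 1 leaf entered; closest P7.

== RESULT ==
[0, 2, 8, 4, 6]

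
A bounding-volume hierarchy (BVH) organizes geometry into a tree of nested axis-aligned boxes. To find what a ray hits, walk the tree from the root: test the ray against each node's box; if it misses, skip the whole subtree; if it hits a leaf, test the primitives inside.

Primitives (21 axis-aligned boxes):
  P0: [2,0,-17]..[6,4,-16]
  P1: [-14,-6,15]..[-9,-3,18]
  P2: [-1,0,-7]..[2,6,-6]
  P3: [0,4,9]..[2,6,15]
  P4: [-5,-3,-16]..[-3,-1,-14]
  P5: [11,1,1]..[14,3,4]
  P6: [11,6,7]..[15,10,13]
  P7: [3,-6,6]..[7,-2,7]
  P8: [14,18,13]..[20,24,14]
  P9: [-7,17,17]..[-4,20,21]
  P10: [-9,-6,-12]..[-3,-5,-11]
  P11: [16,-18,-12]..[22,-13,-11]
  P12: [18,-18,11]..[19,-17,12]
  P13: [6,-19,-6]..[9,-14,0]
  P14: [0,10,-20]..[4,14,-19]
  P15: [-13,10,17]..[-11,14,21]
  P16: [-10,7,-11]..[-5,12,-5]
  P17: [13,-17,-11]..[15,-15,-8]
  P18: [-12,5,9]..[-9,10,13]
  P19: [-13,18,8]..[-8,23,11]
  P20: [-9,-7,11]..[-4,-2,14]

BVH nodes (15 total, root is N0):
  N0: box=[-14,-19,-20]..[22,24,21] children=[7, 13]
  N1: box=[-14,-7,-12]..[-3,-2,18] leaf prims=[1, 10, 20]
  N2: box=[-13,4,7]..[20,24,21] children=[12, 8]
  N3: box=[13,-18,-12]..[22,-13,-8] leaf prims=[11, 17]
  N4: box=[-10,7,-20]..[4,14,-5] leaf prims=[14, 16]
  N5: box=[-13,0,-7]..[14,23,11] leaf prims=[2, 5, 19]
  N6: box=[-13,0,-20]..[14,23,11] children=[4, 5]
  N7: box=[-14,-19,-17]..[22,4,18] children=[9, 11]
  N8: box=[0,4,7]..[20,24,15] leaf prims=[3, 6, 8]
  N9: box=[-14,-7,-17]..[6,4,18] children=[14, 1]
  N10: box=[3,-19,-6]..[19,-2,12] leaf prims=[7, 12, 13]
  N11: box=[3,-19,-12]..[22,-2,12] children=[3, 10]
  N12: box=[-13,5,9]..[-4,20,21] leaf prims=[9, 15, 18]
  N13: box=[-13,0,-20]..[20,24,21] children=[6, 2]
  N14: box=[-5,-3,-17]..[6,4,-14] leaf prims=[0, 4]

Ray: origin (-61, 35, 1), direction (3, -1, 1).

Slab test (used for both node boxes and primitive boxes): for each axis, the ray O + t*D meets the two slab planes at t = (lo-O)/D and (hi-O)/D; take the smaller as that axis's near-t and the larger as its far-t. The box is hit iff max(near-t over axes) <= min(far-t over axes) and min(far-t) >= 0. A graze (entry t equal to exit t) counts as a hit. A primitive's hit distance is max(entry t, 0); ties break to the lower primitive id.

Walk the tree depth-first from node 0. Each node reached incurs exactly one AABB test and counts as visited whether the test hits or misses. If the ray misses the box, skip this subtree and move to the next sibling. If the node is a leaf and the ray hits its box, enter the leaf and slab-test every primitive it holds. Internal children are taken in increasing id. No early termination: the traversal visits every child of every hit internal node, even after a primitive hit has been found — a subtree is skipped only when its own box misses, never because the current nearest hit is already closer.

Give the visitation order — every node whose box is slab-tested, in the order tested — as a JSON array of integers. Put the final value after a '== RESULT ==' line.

Walk:
N0 x:[47/3,83/3] y:[11,54] z:[-21,20] -> hit [47/3,20], descend [7, 13]
  N7 x:[47/3,83/3] y:[31,54] z:[-18,17] -> miss, prune
  N13 x:[16,27] y:[11,35] z:[-21,20] -> hit [16,20], descend [2, 6]
    N2 x:[16,27] y:[11,31] z:[6,20] -> hit [16,20], descend [8, 12]
      N8 x:[61/3,27] y:[11,31] z:[6,14] -> miss, prune
      N12 x:[16,19] y:[15,30] z:[8,20] -> hit [16,19] leaf, test {P9@t=18, P15(miss), P18(miss)}
    N6 x:[16,25] y:[12,35] z:[-21,10] -> miss, prune

Visited [0, 7, 13, 2, 8, 12, 6]. Tests: 7 box, 1 leaf. Nearest: P9.

== RESULT ==
[0, 7, 13, 2, 8, 12, 6]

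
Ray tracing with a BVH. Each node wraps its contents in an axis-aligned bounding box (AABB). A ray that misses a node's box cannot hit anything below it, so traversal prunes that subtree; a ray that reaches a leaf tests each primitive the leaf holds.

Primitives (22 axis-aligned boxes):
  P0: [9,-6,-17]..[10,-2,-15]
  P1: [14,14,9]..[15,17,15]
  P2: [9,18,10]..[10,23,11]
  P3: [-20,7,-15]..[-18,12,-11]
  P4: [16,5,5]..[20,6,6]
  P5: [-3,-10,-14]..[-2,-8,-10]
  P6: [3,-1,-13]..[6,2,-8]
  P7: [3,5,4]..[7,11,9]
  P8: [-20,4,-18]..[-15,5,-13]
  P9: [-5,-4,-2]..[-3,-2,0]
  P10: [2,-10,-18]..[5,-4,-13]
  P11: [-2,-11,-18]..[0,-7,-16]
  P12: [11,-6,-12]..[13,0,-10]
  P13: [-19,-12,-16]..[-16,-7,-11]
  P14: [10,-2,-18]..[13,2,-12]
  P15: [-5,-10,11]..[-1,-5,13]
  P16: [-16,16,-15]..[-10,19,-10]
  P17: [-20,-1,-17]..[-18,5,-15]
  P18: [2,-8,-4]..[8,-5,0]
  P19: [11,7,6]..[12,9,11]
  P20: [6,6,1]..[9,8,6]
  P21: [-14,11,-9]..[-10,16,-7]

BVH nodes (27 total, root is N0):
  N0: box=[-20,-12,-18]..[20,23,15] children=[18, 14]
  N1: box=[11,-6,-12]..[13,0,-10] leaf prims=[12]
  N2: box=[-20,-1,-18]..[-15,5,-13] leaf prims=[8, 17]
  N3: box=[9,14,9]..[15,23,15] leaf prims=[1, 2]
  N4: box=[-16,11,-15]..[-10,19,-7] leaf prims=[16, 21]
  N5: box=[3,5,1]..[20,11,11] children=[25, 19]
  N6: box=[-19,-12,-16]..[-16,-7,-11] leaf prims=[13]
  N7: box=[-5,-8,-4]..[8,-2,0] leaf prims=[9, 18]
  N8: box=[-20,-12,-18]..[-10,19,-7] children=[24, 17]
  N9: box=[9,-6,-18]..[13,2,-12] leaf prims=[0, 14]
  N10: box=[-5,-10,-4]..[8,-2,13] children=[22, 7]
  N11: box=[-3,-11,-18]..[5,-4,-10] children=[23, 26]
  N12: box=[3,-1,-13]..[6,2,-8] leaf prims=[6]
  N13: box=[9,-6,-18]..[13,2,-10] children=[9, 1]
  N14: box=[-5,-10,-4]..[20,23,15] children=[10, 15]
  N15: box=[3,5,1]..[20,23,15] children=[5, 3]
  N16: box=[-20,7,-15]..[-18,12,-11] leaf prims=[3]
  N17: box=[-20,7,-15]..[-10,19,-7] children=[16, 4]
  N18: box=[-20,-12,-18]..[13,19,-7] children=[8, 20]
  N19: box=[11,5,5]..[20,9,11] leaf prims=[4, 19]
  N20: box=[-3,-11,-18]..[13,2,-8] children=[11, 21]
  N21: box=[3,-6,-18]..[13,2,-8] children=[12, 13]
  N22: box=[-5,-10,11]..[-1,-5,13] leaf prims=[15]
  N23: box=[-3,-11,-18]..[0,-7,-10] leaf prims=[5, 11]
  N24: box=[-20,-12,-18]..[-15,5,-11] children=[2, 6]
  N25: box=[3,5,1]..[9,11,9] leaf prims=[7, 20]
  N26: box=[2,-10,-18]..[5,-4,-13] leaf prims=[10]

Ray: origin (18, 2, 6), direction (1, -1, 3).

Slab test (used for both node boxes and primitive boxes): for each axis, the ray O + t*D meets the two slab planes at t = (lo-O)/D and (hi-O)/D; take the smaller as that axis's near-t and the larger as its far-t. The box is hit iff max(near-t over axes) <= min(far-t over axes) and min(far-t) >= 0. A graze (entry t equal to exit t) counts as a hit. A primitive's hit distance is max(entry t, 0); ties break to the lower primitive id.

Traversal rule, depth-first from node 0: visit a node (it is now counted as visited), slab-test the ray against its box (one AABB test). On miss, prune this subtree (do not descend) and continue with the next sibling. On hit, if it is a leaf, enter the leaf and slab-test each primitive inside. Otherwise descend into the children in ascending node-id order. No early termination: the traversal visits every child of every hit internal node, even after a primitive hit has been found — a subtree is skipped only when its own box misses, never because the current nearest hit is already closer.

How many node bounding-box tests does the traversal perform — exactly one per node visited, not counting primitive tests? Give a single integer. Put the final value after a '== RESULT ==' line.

Traverse from the root:
N0 x:[-38,2] y:[-21,14] z:[-8,3] -> hit [-8,2], descend [14, 18]
  N14 x:[-23,2] y:[-21,12] z:[-10/3,3] -> hit [-10/3,2], descend [10, 15]
    N10 x:[-23,-10] y:[4,12] z:[-10/3,7/3] -> miss, prune
    N15 x:[-15,2] y:[-21,-3] z:[-5/3,3] -> miss, prune
  N18 x:[-38,-5] y:[-17,14] z:[-8,-13/3] -> miss, prune

Summary -> nodes [0, 14, 10, 15, 18]; box-tests=5; leaf-entries=0; first=miss

== RESULT ==
5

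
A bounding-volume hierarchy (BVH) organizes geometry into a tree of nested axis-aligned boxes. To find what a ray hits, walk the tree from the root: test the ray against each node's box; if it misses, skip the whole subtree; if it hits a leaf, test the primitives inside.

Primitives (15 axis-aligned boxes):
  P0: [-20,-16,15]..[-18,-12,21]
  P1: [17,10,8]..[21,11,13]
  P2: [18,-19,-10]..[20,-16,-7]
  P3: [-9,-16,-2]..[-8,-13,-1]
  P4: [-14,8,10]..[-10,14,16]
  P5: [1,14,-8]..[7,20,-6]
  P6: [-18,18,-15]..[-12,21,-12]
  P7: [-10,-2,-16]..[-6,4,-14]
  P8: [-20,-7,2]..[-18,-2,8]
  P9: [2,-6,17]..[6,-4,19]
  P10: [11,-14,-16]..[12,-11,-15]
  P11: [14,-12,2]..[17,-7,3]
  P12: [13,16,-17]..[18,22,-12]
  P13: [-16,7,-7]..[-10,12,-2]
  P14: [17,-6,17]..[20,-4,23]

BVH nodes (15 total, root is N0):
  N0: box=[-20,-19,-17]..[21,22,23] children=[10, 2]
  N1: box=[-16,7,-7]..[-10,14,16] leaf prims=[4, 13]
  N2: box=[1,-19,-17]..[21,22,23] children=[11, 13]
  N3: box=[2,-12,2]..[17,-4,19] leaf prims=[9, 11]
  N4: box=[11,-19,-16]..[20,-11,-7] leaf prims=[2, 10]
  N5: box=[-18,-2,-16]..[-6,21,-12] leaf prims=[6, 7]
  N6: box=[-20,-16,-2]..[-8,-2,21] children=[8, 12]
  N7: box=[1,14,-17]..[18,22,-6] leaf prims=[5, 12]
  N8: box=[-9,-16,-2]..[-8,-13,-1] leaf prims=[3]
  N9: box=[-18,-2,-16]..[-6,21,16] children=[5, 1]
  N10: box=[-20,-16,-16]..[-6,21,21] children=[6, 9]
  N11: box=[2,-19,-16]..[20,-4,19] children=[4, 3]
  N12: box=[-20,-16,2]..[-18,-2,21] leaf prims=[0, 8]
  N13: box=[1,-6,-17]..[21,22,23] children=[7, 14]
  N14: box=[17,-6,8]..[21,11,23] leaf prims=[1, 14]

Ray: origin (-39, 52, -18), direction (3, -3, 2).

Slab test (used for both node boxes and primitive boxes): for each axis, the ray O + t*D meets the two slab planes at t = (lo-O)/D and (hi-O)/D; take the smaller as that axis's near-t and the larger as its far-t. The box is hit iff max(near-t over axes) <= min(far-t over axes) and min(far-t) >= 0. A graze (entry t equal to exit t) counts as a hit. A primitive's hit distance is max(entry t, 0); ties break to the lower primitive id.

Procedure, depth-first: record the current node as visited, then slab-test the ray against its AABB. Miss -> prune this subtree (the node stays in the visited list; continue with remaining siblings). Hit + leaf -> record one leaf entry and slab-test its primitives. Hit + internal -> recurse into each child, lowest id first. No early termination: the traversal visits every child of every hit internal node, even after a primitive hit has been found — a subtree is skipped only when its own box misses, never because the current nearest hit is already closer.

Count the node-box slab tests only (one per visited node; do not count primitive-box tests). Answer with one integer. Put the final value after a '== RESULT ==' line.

Trace the traversal:
N0 x:[19/3,20] y:[10,71/3] z:[1/2,41/2] -> hit [10,20], descend [2, 10]
  N2 x:[40/3,20] y:[10,71/3] z:[1/2,41/2] -> hit [40/3,20], descend [11, 13]
    N11 x:[41/3,59/3] y:[56/3,71/3] z:[1,37/2] -> miss, prune
    N13 x:[40/3,20] y:[10,58/3] z:[1/2,41/2] -> hit [40/3,58/3], descend [7, 14]
      N7 x:[40/3,19] y:[10,38/3] z:[1/2,6] -> miss, prune
      N14 x:[56/3,20] y:[41/3,58/3] z:[13,41/2] -> hit [56/3,58/3] leaf, test {P1(miss), P14@t=56/3}
  N10 x:[19/3,11] y:[31/3,68/3] z:[1,39/2] -> hit [31/3,11], descend [6, 9]
    N6 x:[19/3,31/3] y:[18,68/3] z:[8,39/2] -> miss, prune
    N9 x:[7,11] y:[31/3,18] z:[1,17] -> hit [31/3,11], descend [1, 5]
      N1 x:[23/3,29/3] y:[38/3,15] z:[11/2,17] -> miss, prune
      N5 x:[7,11] y:[31/3,18] z:[1,3] -> miss, prune

Visited [0, 2, 11, 13, 7, 14, 10, 6, 9, 1, 5]. Tests: 11 box, 1 leaf. Nearest: P14.

== RESULT ==
11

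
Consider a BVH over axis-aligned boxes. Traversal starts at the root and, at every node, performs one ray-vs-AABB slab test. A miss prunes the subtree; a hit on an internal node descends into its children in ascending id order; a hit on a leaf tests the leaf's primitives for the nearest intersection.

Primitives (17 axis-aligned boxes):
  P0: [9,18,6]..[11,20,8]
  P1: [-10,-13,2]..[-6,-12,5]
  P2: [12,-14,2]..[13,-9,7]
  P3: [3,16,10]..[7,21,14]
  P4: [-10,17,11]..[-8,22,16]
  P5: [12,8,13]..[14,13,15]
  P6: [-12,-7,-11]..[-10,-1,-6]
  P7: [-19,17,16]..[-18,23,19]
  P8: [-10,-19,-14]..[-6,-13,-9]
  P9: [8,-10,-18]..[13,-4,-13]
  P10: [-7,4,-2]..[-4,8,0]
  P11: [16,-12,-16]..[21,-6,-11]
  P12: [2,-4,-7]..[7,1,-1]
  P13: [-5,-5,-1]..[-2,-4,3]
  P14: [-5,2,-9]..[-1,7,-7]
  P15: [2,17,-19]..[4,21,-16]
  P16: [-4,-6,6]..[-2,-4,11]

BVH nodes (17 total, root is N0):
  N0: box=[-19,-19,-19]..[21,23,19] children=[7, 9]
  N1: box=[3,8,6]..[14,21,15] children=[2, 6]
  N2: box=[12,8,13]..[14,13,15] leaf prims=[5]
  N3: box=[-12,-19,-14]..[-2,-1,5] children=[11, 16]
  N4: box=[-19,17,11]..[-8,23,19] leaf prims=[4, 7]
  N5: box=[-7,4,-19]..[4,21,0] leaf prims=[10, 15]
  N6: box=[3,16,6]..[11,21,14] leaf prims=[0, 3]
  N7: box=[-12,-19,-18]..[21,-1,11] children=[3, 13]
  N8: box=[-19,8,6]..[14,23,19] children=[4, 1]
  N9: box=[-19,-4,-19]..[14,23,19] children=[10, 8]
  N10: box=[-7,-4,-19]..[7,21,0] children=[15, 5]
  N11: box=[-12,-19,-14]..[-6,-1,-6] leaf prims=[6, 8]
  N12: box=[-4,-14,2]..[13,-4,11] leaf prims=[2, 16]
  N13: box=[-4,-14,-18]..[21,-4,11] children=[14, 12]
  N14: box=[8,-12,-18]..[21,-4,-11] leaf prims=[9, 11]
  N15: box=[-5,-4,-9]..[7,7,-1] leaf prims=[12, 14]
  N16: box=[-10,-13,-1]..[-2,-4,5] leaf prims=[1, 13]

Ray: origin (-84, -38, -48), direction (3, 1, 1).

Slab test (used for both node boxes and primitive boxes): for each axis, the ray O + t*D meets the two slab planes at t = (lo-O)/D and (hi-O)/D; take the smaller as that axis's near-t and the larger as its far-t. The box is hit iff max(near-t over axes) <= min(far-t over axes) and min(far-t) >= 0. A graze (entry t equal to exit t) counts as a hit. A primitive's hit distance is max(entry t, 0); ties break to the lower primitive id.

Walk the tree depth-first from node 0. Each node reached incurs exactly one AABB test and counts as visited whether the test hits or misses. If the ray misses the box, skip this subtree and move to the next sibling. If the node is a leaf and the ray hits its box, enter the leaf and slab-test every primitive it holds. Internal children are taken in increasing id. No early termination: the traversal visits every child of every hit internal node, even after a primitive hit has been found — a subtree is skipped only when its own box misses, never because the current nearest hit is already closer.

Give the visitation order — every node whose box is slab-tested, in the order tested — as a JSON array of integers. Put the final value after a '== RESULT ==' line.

Walk:
N0 x:[65/3,35] y:[19,61] z:[29,67] -> hit [29,35], descend [7, 9]
  N7 x:[24,35] y:[19,37] z:[30,59] -> hit [30,35], descend [3, 13]
    N3 x:[24,82/3] y:[19,37] z:[34,53] -> miss, prune
    N13 x:[80/3,35] y:[24,34] z:[30,59] -> hit [30,34], descend [12, 14]
      N12 x:[80/3,97/3] y:[24,34] z:[50,59] -> miss, prune
      N14 x:[92/3,35] y:[26,34] z:[30,37] -> hit [92/3,34] leaf, test {P9@t=92/3, P11(miss)}
  N9 x:[65/3,98/3] y:[34,61] z:[29,67] -> miss, prune

7 AABB tests over nodes [0, 7, 3, 13, 12, 14, 9]; 1 leaf entered; closest P9.

== RESULT ==
[0, 7, 3, 13, 12, 14, 9]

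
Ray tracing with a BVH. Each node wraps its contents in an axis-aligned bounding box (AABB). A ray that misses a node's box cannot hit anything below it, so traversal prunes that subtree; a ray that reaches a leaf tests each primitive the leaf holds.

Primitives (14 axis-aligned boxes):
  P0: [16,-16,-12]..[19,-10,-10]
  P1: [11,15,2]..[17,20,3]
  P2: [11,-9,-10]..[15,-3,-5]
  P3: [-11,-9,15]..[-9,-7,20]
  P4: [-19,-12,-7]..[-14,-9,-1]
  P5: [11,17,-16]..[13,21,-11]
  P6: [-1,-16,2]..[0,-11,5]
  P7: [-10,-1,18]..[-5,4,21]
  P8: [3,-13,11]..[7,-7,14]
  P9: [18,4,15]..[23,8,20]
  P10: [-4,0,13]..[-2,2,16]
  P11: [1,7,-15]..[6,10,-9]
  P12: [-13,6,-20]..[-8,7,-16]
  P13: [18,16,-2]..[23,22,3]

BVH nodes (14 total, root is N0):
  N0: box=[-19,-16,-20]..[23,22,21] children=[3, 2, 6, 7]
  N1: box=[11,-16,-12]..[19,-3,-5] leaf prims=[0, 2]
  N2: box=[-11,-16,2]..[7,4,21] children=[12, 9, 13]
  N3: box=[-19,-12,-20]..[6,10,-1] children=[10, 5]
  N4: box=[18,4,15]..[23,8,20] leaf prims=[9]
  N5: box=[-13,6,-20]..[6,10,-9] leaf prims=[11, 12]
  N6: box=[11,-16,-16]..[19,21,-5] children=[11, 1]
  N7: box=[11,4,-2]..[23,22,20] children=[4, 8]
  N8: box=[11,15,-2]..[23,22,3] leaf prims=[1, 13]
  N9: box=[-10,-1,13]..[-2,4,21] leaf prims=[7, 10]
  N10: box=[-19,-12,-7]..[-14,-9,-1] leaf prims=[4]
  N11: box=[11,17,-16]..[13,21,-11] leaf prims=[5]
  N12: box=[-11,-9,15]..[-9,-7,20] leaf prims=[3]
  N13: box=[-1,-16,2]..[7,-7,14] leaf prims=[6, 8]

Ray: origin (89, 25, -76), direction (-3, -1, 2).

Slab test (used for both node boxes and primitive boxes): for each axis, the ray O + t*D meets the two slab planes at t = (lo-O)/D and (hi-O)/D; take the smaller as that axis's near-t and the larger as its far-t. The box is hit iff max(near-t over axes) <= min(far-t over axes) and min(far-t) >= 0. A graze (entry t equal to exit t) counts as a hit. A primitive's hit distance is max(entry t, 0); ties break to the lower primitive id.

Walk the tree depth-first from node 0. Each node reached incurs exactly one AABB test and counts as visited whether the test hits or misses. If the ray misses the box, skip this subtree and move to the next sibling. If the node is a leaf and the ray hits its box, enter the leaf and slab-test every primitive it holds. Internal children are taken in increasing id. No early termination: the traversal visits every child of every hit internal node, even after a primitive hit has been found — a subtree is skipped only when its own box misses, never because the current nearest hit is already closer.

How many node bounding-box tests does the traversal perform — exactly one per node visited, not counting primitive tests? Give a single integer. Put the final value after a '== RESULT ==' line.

Walk:
N0 x:[22,36] y:[3,41] z:[28,97/2] -> hit [28,36], descend [2, 3, 6, 7]
  N2 x:[82/3,100/3] y:[21,41] z:[39,97/2] -> miss, prune
  N3 x:[83/3,36] y:[15,37] z:[28,75/2] -> hit [28,36], descend [5, 10]
    N5 x:[83/3,34] y:[15,19] z:[28,67/2] -> miss, prune
    N10 x:[103/3,36] y:[34,37] z:[69/2,75/2] -> hit [69/2,36] leaf, test {P4@t=69/2}
  N6 x:[70/3,26] y:[4,41] z:[30,71/2] -> miss, prune
  N7 x:[22,26] y:[3,21] z:[37,48] -> miss, prune

Visited [0, 2, 3, 5, 10, 6, 7]. Tests: 7 box, 1 leaf. Nearest: P4.

== RESULT ==
7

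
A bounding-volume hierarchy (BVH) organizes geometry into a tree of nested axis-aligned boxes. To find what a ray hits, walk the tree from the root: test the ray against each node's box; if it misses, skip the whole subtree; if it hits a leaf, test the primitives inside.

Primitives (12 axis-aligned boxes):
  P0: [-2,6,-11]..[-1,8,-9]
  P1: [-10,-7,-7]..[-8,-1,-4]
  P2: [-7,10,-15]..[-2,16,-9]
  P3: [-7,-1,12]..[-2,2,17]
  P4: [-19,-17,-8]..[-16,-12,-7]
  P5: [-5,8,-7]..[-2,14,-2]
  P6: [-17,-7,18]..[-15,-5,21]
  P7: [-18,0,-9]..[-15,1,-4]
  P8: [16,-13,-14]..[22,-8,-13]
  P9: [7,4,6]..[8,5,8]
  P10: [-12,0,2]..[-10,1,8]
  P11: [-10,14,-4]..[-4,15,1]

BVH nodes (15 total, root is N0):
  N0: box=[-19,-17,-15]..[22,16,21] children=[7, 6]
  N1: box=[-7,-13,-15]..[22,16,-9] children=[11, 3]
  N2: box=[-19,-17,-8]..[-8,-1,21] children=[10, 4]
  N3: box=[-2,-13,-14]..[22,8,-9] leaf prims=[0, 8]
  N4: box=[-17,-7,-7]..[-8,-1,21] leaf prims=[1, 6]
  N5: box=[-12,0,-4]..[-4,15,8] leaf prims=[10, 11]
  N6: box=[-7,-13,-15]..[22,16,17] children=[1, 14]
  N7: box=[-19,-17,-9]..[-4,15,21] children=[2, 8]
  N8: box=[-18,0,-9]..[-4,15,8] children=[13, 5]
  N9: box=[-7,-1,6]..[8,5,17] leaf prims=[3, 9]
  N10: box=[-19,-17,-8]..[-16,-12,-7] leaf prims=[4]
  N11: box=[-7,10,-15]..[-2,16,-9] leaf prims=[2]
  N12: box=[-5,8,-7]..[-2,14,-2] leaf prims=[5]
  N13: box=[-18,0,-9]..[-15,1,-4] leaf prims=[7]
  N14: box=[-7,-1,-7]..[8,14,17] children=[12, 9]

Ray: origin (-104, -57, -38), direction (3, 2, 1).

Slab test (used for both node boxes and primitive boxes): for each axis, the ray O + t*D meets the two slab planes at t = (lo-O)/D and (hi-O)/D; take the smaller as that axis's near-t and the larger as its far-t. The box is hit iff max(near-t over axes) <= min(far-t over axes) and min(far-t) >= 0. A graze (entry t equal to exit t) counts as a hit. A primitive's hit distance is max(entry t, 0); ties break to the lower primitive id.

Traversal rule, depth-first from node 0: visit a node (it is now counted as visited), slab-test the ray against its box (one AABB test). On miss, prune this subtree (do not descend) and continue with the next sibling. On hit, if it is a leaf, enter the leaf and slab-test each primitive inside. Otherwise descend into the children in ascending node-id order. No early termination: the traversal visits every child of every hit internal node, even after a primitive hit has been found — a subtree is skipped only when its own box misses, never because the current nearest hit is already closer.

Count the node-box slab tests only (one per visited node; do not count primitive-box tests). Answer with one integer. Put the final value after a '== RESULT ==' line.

Trace the traversal:
N0 x:[85/3,42] y:[20,73/2] z:[23,59] -> hit [85/3,73/2], descend [6, 7]
  N6 x:[97/3,42] y:[22,73/2] z:[23,55] -> hit [97/3,73/2], descend [1, 14]
    N1 x:[97/3,42] y:[22,73/2] z:[23,29] -> miss, prune
    N14 x:[97/3,112/3] y:[28,71/2] z:[31,55] -> hit [97/3,71/2], descend [9, 12]
      N9 x:[97/3,112/3] y:[28,31] z:[44,55] -> miss, prune
      N12 x:[33,34] y:[65/2,71/2] z:[31,36] -> hit [33,34] leaf, test {P5@t=33}
  N7 x:[85/3,100/3] y:[20,36] z:[29,59] -> hit [29,100/3], descend [2, 8]
    N2 x:[85/3,32] y:[20,28] z:[30,59] -> miss, prune
    N8 x:[86/3,100/3] y:[57/2,36] z:[29,46] -> hit [29,100/3], descend [5, 13]
      N5 x:[92/3,100/3] y:[57/2,36] z:[34,46] -> miss, prune
      N13 x:[86/3,89/3] y:[57/2,29] z:[29,34] -> hit [29,29] leaf, test {P7@t=29}

order=[0, 6, 1, 14, 9, 12, 7, 2, 8, 5, 13]  |boxes|=11  |leaves|=2  hit=P7

== RESULT ==
11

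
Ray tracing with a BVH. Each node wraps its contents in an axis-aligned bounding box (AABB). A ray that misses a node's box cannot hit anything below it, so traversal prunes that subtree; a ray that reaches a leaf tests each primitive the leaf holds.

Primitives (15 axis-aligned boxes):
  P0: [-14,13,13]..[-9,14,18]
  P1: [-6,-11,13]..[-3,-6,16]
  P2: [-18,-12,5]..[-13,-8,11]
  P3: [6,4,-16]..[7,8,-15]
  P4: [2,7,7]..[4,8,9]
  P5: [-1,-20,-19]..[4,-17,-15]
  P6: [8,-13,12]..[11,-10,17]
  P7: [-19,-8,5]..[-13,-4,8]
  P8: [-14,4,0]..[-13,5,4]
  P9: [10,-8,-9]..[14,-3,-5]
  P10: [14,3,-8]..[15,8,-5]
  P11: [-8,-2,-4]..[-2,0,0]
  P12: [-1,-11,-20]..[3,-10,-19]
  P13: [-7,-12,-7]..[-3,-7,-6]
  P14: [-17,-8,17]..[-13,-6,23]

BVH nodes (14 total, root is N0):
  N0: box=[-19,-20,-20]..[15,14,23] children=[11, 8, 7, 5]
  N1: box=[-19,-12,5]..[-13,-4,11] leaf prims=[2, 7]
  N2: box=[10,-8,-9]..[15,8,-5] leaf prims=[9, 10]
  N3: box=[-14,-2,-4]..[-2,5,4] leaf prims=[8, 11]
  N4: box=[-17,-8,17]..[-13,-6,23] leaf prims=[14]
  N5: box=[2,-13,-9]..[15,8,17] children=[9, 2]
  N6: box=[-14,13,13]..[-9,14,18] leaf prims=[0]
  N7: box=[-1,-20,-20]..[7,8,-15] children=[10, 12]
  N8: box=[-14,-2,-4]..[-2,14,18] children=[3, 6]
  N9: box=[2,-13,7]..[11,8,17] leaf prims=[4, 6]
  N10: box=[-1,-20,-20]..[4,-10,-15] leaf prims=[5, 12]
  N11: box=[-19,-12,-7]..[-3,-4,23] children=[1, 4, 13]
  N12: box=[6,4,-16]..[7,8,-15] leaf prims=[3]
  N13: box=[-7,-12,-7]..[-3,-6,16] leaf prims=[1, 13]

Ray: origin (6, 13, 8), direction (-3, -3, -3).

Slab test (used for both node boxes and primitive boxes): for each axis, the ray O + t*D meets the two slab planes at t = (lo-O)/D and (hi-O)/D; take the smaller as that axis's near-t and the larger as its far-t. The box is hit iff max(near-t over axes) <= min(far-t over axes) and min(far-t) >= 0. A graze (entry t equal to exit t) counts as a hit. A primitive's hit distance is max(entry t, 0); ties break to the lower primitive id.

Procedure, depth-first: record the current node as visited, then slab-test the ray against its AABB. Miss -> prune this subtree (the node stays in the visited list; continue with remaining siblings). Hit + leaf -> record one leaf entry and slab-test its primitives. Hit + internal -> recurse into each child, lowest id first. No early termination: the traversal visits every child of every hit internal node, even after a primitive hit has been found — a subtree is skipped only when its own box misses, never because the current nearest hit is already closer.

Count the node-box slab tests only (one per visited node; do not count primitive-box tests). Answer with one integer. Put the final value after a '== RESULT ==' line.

Traverse from the root:
N0 x:[-3,25/3] y:[-1/3,11] z:[-5,28/3] -> hit [-1/3,25/3], descend [5, 7, 8, 11]
  N5 x:[-3,4/3] y:[5/3,26/3] z:[-3,17/3] -> miss, prune
  N7 x:[-1/3,7/3] y:[5/3,11] z:[23/3,28/3] -> miss, prune
  N8 x:[8/3,20/3] y:[-1/3,5] z:[-10/3,4] -> hit [8/3,4], descend [3, 6]
    N3 x:[8/3,20/3] y:[8/3,5] z:[4/3,4] -> hit [8/3,4] leaf, test {P8(miss), P11(miss)}
    N6 x:[5,20/3] y:[-1/3,0] z:[-10/3,-5/3] -> miss, prune
  N11 x:[3,25/3] y:[17/3,25/3] z:[-5,5] -> miss, prune

Summary -> nodes [0, 5, 7, 8, 3, 6, 11]; box-tests=7; leaf-entries=1; first=miss

== RESULT ==
7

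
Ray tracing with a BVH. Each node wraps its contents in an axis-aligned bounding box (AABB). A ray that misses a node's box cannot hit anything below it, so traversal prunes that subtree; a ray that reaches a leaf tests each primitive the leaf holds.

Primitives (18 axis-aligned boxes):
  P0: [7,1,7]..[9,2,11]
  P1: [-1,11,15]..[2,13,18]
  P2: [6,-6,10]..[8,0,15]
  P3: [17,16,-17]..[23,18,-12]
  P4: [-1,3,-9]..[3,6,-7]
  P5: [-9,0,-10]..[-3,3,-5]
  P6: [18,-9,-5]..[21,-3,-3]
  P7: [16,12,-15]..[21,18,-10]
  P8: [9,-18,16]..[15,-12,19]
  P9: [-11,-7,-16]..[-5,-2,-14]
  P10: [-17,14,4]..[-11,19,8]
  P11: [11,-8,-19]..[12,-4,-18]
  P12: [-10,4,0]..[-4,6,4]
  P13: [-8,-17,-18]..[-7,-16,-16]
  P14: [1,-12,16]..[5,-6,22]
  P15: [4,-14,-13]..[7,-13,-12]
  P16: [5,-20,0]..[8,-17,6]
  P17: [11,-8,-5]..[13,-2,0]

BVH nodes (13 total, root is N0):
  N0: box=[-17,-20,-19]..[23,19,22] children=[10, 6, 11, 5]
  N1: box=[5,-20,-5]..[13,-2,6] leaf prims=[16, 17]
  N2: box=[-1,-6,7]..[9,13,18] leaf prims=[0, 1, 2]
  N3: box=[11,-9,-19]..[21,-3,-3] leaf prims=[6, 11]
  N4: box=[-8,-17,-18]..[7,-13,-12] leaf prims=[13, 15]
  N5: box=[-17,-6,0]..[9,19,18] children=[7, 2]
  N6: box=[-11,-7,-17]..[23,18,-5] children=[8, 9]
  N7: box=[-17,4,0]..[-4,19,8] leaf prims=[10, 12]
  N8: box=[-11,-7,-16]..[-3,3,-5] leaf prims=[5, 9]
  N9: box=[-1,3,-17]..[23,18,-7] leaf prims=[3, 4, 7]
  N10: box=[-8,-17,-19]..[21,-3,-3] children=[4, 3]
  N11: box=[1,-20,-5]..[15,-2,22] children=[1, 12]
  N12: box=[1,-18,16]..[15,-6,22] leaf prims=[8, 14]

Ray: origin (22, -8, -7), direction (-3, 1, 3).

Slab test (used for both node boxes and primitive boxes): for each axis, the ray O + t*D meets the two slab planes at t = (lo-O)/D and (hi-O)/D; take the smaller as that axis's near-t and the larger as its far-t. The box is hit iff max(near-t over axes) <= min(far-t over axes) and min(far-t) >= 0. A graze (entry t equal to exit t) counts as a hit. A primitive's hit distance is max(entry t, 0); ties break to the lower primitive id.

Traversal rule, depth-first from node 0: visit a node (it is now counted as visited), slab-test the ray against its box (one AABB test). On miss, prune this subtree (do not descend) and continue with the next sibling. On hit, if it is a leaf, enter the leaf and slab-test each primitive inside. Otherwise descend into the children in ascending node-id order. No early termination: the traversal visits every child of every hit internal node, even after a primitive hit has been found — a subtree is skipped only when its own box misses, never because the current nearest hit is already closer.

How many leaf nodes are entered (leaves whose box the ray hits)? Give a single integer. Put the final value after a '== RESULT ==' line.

Walk:
N0 x:[-1/3,13] y:[-12,27] z:[-4,29/3] -> hit [-1/3,29/3], descend [5, 6, 10, 11]
  N5 x:[13/3,13] y:[2,27] z:[7/3,25/3] -> hit [13/3,25/3], descend [2, 7]
    N2 x:[13/3,23/3] y:[2,21] z:[14/3,25/3] -> hit [14/3,23/3] leaf, test {P0(miss), P1(miss), P2(miss)}
    N7 x:[26/3,13] y:[12,27] z:[7/3,5] -> miss, prune
  N6 x:[-1/3,11] y:[1,26] z:[-10/3,2/3] -> miss, prune
  N10 x:[1/3,10] y:[-9,5] z:[-4,4/3] -> hit [1/3,4/3], descend [3, 4]
    N3 x:[1/3,11/3] y:[-1,5] z:[-4,4/3] -> hit [1/3,4/3] leaf, test {P6@t=2/3, P11(miss)}
    N4 x:[5,10] y:[-9,-5] z:[-11/3,-5/3] -> miss, prune
  N11 x:[7/3,7] y:[-12,6] z:[2/3,29/3] -> hit [7/3,6], descend [1, 12]
    N1 x:[3,17/3] y:[-12,6] z:[2/3,13/3] -> hit [3,13/3] leaf, test {P16(miss), P17(miss)}
    N12 x:[7/3,7] y:[-10,2] z:[23/3,29/3] -> miss, prune

Visited [0, 5, 2, 7, 6, 10, 3, 4, 11, 1, 12]. Tests: 11 box, 3 leaf. Nearest: P6.

== RESULT ==
3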